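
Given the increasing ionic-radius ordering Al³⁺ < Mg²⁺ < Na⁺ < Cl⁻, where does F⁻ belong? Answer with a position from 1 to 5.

Tabulating Z and e⁻: Al³⁺: 10 e⁻, Z=13, Mg²⁺: 10 e⁻, Z=12, Na⁺: 10 e⁻, Z=11, F⁻: 10 e⁻, Z=9, Cl⁻: 18 e⁻, Z=17. Al³⁺ < Mg²⁺ (both 10 e⁻, Z=13>12); Mg²⁺ < Na⁺ (both 10 e⁻, Z=12>11); Na⁺ < F⁻ (both 10 e⁻, Z=11>9); F⁻ < Cl⁻ (same group, period 2 vs 3).
Merged order: Al³⁺ < Mg²⁺ < Na⁺ < F⁻ < Cl⁻ — F⁻ is number 4.

4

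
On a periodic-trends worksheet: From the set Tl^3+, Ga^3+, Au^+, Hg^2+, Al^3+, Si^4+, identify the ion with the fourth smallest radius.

Tl^3+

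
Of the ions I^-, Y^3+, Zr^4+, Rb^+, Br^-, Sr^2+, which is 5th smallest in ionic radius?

Br^-

Work out protons and electrons: Zr^4+: 36 e⁻, Z=40, Y^3+: 36 e⁻, Z=39, Sr^2+: 36 e⁻, Z=38, Rb^+: 36 e⁻, Z=37, Br^-: 36 e⁻, Z=35, I^-: 54 e⁻, Z=53. Zr^4+ < Y^3+ (both 36 e⁻, Z=40>39); Y^3+ < Sr^2+ (both 36 e⁻, Z=39>38); Sr^2+ < Rb^+ (both 36 e⁻, Z=38>37); Rb^+ < Br^- (both 36 e⁻, Z=37>35); Br^- < I^- (same group, period 4 vs 5).
Ordering: Zr^4+ < Y^3+ < Sr^2+ < Rb^+ < Br^- < I^-. The 5th smallest is Br^-.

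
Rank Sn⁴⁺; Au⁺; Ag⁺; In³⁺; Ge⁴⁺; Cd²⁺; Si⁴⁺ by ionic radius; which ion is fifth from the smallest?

Cd²⁺

First list Z and electron count for each: Si⁴⁺ has 10 e⁻ (Z=14), Ge⁴⁺ has 28 e⁻ (Z=32), Sn⁴⁺ has 46 e⁻ (Z=50), In³⁺ has 46 e⁻ (Z=49), Cd²⁺ has 46 e⁻ (Z=48), Ag⁺ has 46 e⁻ (Z=47), Au⁺ has 78 e⁻ (Z=79). Si⁴⁺ < Ge⁴⁺ (same group, 1 shell fewer); Ge⁴⁺ < Sn⁴⁺ (same group, 1 shell fewer); Sn⁴⁺ < In³⁺ (isoelectronic, higher Z=50 is smaller); In³⁺ < Cd²⁺ (isoelectronic, higher Z=49 is smaller); Cd²⁺ < Ag⁺ (isoelectronic, higher Z=48 is smaller); Ag⁺ < Au⁺ (same group, period 5 vs 6).
Full ascending order: Si⁴⁺ < Ge⁴⁺ < Sn⁴⁺ < In³⁺ < Cd²⁺ < Ag⁺ < Au⁺. Counting from the smallest, position 5 is Cd²⁺.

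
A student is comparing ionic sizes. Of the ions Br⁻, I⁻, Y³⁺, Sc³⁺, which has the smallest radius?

Tabulating Z and e⁻: Sc³⁺ has 18 e⁻ (Z=21), Y³⁺ has 36 e⁻ (Z=39), Br⁻ has 36 e⁻ (Z=35), I⁻ has 54 e⁻ (Z=53). Sc³⁺ < Y³⁺ (same group, period 4 vs 5); Y³⁺ < Br⁻ (isoelectronic, higher Z=39 is smaller); Br⁻ < I⁻ (same group, period 4 vs 5).

Sc³⁺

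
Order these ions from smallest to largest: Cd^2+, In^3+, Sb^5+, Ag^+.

Isoelectronic series (46 e⁻ each). Size is set by nuclear charge: more protons means a smaller ion. Sb^5+ (Z=51), In^3+ (Z=49), Cd^2+ (Z=48), Ag^+ (Z=47).

Sb^5+ < In^3+ < Cd^2+ < Ag^+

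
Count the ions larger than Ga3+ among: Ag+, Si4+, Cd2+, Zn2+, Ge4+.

3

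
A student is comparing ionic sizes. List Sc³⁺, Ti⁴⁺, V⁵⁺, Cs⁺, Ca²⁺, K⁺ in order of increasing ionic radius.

Tabulating Z and e⁻: V⁵⁺: 18 e⁻, Z=23, Ti⁴⁺: 18 e⁻, Z=22, Sc³⁺: 18 e⁻, Z=21, Ca²⁺: 18 e⁻, Z=20, K⁺: 18 e⁻, Z=19, Cs⁺: 54 e⁻, Z=55. V⁵⁺ < Ti⁴⁺ (isoelectronic, higher Z=23 is smaller); Ti⁴⁺ < Sc³⁺ (both 18 e⁻, Z=22>21); Sc³⁺ < Ca²⁺ (both 18 e⁻, Z=21>20); Ca²⁺ < K⁺ (both 18 e⁻, Z=20>19); K⁺ < Cs⁺ (same group, period 4 vs 6).

V⁵⁺ < Ti⁴⁺ < Sc³⁺ < Ca²⁺ < K⁺ < Cs⁺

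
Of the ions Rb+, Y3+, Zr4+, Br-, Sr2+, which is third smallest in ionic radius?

Sr2+

Isoelectronic series (36 e⁻ each). Size is set by nuclear charge: more protons means a smaller ion. Zr4+ (Z=40), Y3+ (Z=39), Sr2+ (Z=38), Rb+ (Z=37), Br- (Z=35).
Ordering: Zr4+ < Y3+ < Sr2+ < Rb+ < Br-. The third smallest is Sr2+.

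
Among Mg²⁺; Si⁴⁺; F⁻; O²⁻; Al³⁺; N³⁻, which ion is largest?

N³⁻

Each ion has 10 electrons. The ranking follows nuclear charge in reverse — greater Z gives a smaller radius. Si⁴⁺ (Z=14), Al³⁺ (Z=13), Mg²⁺ (Z=12), F⁻ (Z=9), O²⁻ (Z=8), N³⁻ (Z=7).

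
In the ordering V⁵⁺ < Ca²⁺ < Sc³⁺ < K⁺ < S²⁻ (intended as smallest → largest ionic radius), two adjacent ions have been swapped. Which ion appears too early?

Compare adjacent ions: Sc³⁺ and Ca²⁺ share 18 electrons; the higher nuclear charge on Sc (Z=21) contracts it more, so Sc³⁺ < Ca²⁺ — yet in this increasing list Ca²⁺ sits before Sc³⁺. Nothing else is reversed, so Ca²⁺ should move one place to the right.

Ca²⁺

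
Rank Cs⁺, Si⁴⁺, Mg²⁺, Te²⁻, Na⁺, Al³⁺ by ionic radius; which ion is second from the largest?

Cs⁺

Si⁴⁺: 10 e⁻, Z=14, Al³⁺: 10 e⁻, Z=13, Mg²⁺: 10 e⁻, Z=12, Na⁺: 10 e⁻, Z=11, Cs⁺: 54 e⁻, Z=55, Te²⁻: 54 e⁻, Z=52. Si⁴⁺ < Al³⁺ (both 10 e⁻, Z=14>13); Al³⁺ < Mg²⁺ (isoelectronic, higher Z=13 is smaller); Mg²⁺ < Na⁺ (both 10 e⁻, Z=12>11); Na⁺ < Cs⁺ (same group, 3 shells fewer); Cs⁺ < Te²⁻ (both 54 e⁻, Z=55>52).
Full ascending order: Si⁴⁺ < Al³⁺ < Mg²⁺ < Na⁺ < Cs⁺ < Te²⁻. Counting from the largest, position 2 is Cs⁺.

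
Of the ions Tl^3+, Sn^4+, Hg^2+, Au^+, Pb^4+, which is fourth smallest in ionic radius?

First list Z and electron count for each: Sn^4+ has 46 e⁻ (Z=50), Pb^4+ has 78 e⁻ (Z=82), Tl^3+ has 78 e⁻ (Z=81), Hg^2+ has 78 e⁻ (Z=80), Au^+ has 78 e⁻ (Z=79). Sn^4+ < Pb^4+ (same group, 1 shell fewer); Pb^4+ < Tl^3+ (isoelectronic, higher Z=82 is smaller); Tl^3+ < Hg^2+ (both 78 e⁻, Z=81>80); Hg^2+ < Au^+ (isoelectronic, higher Z=80 is smaller).
Ordering: Sn^4+ < Pb^4+ < Tl^3+ < Hg^2+ < Au^+. The fourth smallest is Hg^2+.

Hg^2+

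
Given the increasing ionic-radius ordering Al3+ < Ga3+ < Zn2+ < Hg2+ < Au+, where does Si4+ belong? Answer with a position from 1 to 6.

1

Electron counts and nuclear charges: Si4+ (Z=14, 10 e⁻), Al3+ (Z=13, 10 e⁻), Ga3+ (Z=31, 28 e⁻), Zn2+ (Z=30, 28 e⁻), Hg2+ (Z=80, 78 e⁻), Au+ (Z=79, 78 e⁻). Si4+ < Al3+ (both 10 e⁻, Z=14>13); Al3+ < Ga3+ (same group, 1 shell fewer); Ga3+ < Zn2+ (isoelectronic, higher Z=31 is smaller); Zn2+ < Hg2+ (same group, 2 shells fewer); Hg2+ < Au+ (isoelectronic, higher Z=80 is smaller).
Putting Si4+ in gives Si4+ < Al3+ < Ga3+ < Zn2+ < Hg2+ < Au+; it lands at slot 1.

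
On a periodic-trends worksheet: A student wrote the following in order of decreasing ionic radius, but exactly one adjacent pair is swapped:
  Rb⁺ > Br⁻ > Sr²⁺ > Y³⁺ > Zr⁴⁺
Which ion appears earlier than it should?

The pair Rb⁺, Br⁻ is the wrong way round — both have 36 electrons but Z(Rb)=37 > Z(Br)=35, so Rb⁺ should be the smaller of the two. All other adjacent pairs agree with periodic trends, so Rb⁺ is the misplaced ion.

Rb⁺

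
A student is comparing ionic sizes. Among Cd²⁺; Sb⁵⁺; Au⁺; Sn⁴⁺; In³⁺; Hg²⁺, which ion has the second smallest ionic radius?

Sn⁴⁺

Work out protons and electrons: Sb⁵⁺ has 46 e⁻ (Z=51), Sn⁴⁺ has 46 e⁻ (Z=50), In³⁺ has 46 e⁻ (Z=49), Cd²⁺ has 46 e⁻ (Z=48), Hg²⁺ has 78 e⁻ (Z=80), Au⁺ has 78 e⁻ (Z=79). Sb⁵⁺ < Sn⁴⁺ (both 46 e⁻, Z=51>50); Sn⁴⁺ < In³⁺ (both 46 e⁻, Z=50>49); In³⁺ < Cd²⁺ (isoelectronic, higher Z=49 is smaller); Cd²⁺ < Hg²⁺ (same group, period 5 vs 6); Hg²⁺ < Au⁺ (both 78 e⁻, Z=80>79).
Ordering: Sb⁵⁺ < Sn⁴⁺ < In³⁺ < Cd²⁺ < Hg²⁺ < Au⁺. The second smallest is Sn⁴⁺.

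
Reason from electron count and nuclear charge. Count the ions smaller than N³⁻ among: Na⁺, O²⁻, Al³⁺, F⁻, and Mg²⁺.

Each ion has 10 electrons. The ranking follows nuclear charge in reverse — greater Z gives a smaller radius. Al³⁺ (Z=13), Mg²⁺ (Z=12), Na⁺ (Z=11), F⁻ (Z=9), O²⁻ (Z=8), N³⁻ (Z=7).
Overall: Al³⁺ < Mg²⁺ < Na⁺ < F⁻ < O²⁻ < N³⁻. N³⁻ has 5 below it and 0 above. Count: 5.

5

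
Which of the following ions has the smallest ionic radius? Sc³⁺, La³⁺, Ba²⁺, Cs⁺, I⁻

Sc³⁺

Sc³⁺: 18 e⁻, Z=21, La³⁺: 54 e⁻, Z=57, Ba²⁺: 54 e⁻, Z=56, Cs⁺: 54 e⁻, Z=55, I⁻: 54 e⁻, Z=53. Sc³⁺ < La³⁺ (same group, 2 shells fewer); La³⁺ < Ba²⁺ (both 54 e⁻, Z=57>56); Ba²⁺ < Cs⁺ (isoelectronic, higher Z=56 is smaller); Cs⁺ < I⁻ (isoelectronic, higher Z=55 is smaller).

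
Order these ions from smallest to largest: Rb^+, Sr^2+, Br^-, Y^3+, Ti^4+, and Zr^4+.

Ti^4+ < Zr^4+ < Y^3+ < Sr^2+ < Rb^+ < Br^-

Work out protons and electrons: Ti^4+: 18 e⁻, Z=22, Zr^4+: 36 e⁻, Z=40, Y^3+: 36 e⁻, Z=39, Sr^2+: 36 e⁻, Z=38, Rb^+: 36 e⁻, Z=37, Br^-: 36 e⁻, Z=35. Ti^4+ < Zr^4+ (same group, period 4 vs 5); Zr^4+ < Y^3+ (isoelectronic, higher Z=40 is smaller); Y^3+ < Sr^2+ (isoelectronic, higher Z=39 is smaller); Sr^2+ < Rb^+ (both 36 e⁻, Z=38>37); Rb^+ < Br^- (isoelectronic, higher Z=37 is smaller).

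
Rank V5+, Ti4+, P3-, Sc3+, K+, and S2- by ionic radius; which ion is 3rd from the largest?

Each ion has 18 electrons. The ranking follows nuclear charge in reverse — greater Z gives a smaller radius. V5+ (Z=23), Ti4+ (Z=22), Sc3+ (Z=21), K+ (Z=19), S2- (Z=16), P3- (Z=15).
Ordering: V5+ < Ti4+ < Sc3+ < K+ < S2- < P3-. The 3rd largest is K+.

K+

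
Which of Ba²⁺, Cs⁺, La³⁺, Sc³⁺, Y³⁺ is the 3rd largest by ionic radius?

La³⁺

Electron counts and nuclear charges: Sc³⁺ has 18 e⁻ (Z=21), Y³⁺ has 36 e⁻ (Z=39), La³⁺ has 54 e⁻ (Z=57), Ba²⁺ has 54 e⁻ (Z=56), Cs⁺ has 54 e⁻ (Z=55). Sc³⁺ < Y³⁺ (same group, 1 shell fewer); Y³⁺ < La³⁺ (same group, 1 shell fewer); La³⁺ < Ba²⁺ (both 54 e⁻, Z=57>56); Ba²⁺ < Cs⁺ (isoelectronic, higher Z=56 is smaller).
Ordering: Sc³⁺ < Y³⁺ < La³⁺ < Ba²⁺ < Cs⁺. The 3rd largest is La³⁺.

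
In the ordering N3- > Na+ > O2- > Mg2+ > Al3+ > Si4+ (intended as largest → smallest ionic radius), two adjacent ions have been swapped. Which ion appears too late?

O2-

Scanning neighbour by neighbour, only Na+/O2- violates a trend: they are isoelectronic (10 e⁻) and Na has more protons than O (11 vs 8), making Na+ smaller. That makes O2- the one sitting a position late relative to where it belongs.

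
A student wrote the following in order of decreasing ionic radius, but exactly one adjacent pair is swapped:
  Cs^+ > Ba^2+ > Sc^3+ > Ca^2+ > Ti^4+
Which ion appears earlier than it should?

Scanning neighbour by neighbour, only Sc^3+/Ca^2+ violates a trend: Sc^3+ and Ca^2+ share 18 electrons; the higher nuclear charge on Sc (Z=21) contracts it more, so Sc^3+ < Ca^2+. That makes Sc^3+ the one sitting a position early relative to where it belongs.

Sc^3+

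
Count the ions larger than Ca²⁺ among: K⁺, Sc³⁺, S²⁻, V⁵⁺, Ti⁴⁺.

All of these have 18 electrons (isoelectronic). With the same electron cloud, the ion with the most protons pulls it in tightest. Nuclear charges: V⁵⁺ (Z=23), Ti⁴⁺ (Z=22), Sc³⁺ (Z=21), Ca²⁺ (Z=20), K⁺ (Z=19), S²⁻ (Z=16). Highest Z is smallest.
Overall: V⁵⁺ < Ti⁴⁺ < Sc³⁺ < Ca²⁺ < K⁺ < S²⁻. Ca²⁺ has 3 below it and 2 above. Count: 2.

2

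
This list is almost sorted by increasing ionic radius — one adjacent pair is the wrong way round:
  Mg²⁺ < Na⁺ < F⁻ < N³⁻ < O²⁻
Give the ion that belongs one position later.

Scanning neighbour by neighbour, only N³⁻/O²⁻ violates a trend: they are isoelectronic (10 e⁻) and O has more protons than N (8 vs 7), making O²⁻ smaller. That makes N³⁻ the one sitting a position early relative to where it belongs.

N³⁻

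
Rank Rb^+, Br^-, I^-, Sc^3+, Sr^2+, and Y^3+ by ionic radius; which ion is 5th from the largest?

Electron counts and nuclear charges: Sc^3+ (Z=21, 18 e⁻), Y^3+ (Z=39, 36 e⁻), Sr^2+ (Z=38, 36 e⁻), Rb^+ (Z=37, 36 e⁻), Br^- (Z=35, 36 e⁻), I^- (Z=53, 54 e⁻). Sc^3+ < Y^3+ (same group, period 4 vs 5); Y^3+ < Sr^2+ (isoelectronic, higher Z=39 is smaller); Sr^2+ < Rb^+ (both 36 e⁻, Z=38>37); Rb^+ < Br^- (isoelectronic, higher Z=37 is smaller); Br^- < I^- (same group, period 4 vs 5).
Ordering: Sc^3+ < Y^3+ < Sr^2+ < Rb^+ < Br^- < I^-. The 5th largest is Y^3+.

Y^3+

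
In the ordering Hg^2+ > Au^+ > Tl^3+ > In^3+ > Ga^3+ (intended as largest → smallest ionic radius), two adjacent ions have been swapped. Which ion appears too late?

The pair Hg^2+, Au^+ is the wrong way round — they are isoelectronic (78 e⁻) and Hg has more protons than Au (80 vs 79), making Hg^2+ smaller. All other adjacent pairs agree with periodic trends, so Au^+ is the misplaced ion.

Au^+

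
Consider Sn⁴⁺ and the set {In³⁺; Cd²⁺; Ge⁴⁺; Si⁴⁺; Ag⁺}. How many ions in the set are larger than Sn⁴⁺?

3

First list Z and electron count for each: Si⁴⁺ has 10 e⁻ (Z=14), Ge⁴⁺ has 28 e⁻ (Z=32), Sn⁴⁺ has 46 e⁻ (Z=50), In³⁺ has 46 e⁻ (Z=49), Cd²⁺ has 46 e⁻ (Z=48), Ag⁺ has 46 e⁻ (Z=47). Si⁴⁺ < Ge⁴⁺ (same group, 1 shell fewer); Ge⁴⁺ < Sn⁴⁺ (same group, 1 shell fewer); Sn⁴⁺ < In³⁺ (both 46 e⁻, Z=50>49); In³⁺ < Cd²⁺ (isoelectronic, higher Z=49 is smaller); Cd²⁺ < Ag⁺ (both 46 e⁻, Z=48>47).
Placing each against Sn⁴⁺: smaller — Si⁴⁺, Ge⁴⁺; larger — In³⁺, Cd²⁺, Ag⁺. Count: 3.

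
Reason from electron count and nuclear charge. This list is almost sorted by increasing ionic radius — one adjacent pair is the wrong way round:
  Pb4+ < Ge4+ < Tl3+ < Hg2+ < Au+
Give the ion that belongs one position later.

The pair Pb4+, Ge4+ is the wrong way round — both in group 14 with the same charge; Ge4+ (period 4) has the smaller radius. All other adjacent pairs agree with periodic trends, so Pb4+ is the misplaced ion.

Pb4+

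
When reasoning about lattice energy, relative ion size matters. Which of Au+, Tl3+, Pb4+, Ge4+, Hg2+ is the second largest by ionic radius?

Ge4+ has 28 e⁻ (Z=32), Pb4+ has 78 e⁻ (Z=82), Tl3+ has 78 e⁻ (Z=81), Hg2+ has 78 e⁻ (Z=80), Au+ has 78 e⁻ (Z=79). Ge4+ < Pb4+ (same group, period 4 vs 6); Pb4+ < Tl3+ (isoelectronic, higher Z=82 is smaller); Tl3+ < Hg2+ (isoelectronic, higher Z=81 is smaller); Hg2+ < Au+ (both 78 e⁻, Z=80>79).
Ordering: Ge4+ < Pb4+ < Tl3+ < Hg2+ < Au+. The second largest is Hg2+.

Hg2+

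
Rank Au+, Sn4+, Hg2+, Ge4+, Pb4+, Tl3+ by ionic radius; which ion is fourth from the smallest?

Tl3+

First list Z and electron count for each: Ge4+ (Z=32, 28 e⁻), Sn4+ (Z=50, 46 e⁻), Pb4+ (Z=82, 78 e⁻), Tl3+ (Z=81, 78 e⁻), Hg2+ (Z=80, 78 e⁻), Au+ (Z=79, 78 e⁻). Ge4+ < Sn4+ (same group, period 4 vs 5); Sn4+ < Pb4+ (same group, 1 shell fewer); Pb4+ < Tl3+ (both 78 e⁻, Z=82>81); Tl3+ < Hg2+ (isoelectronic, higher Z=81 is smaller); Hg2+ < Au+ (both 78 e⁻, Z=80>79).
Full ascending order: Ge4+ < Sn4+ < Pb4+ < Tl3+ < Hg2+ < Au+. Counting from the smallest, position 4 is Tl3+.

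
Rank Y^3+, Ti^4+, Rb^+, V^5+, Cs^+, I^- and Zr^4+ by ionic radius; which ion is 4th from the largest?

Y^3+

Electron counts and nuclear charges: V^5+: 18 e⁻, Z=23, Ti^4+: 18 e⁻, Z=22, Zr^4+: 36 e⁻, Z=40, Y^3+: 36 e⁻, Z=39, Rb^+: 36 e⁻, Z=37, Cs^+: 54 e⁻, Z=55, I^-: 54 e⁻, Z=53. V^5+ < Ti^4+ (isoelectronic, higher Z=23 is smaller); Ti^4+ < Zr^4+ (same group, period 4 vs 5); Zr^4+ < Y^3+ (isoelectronic, higher Z=40 is smaller); Y^3+ < Rb^+ (isoelectronic, higher Z=39 is smaller); Rb^+ < Cs^+ (same group, period 5 vs 6); Cs^+ < I^- (isoelectronic, higher Z=55 is smaller).
So the order is V^5+ < Ti^4+ < Zr^4+ < Y^3+ < Rb^+ < Cs^+ < I^-; the 4th-largest ion is Y^3+.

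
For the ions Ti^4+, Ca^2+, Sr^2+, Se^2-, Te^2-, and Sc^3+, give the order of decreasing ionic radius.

Ti^4+ (Z=22, 18 e⁻), Sc^3+ (Z=21, 18 e⁻), Ca^2+ (Z=20, 18 e⁻), Sr^2+ (Z=38, 36 e⁻), Se^2- (Z=34, 36 e⁻), Te^2- (Z=52, 54 e⁻). Ti^4+ < Sc^3+ (both 18 e⁻, Z=22>21); Sc^3+ < Ca^2+ (both 18 e⁻, Z=21>20); Ca^2+ < Sr^2+ (same group, 1 shell fewer); Sr^2+ < Se^2- (both 36 e⁻, Z=38>34); Se^2- < Te^2- (same group, 1 shell fewer).

Te^2- > Se^2- > Sr^2+ > Ca^2+ > Sc^3+ > Ti^4+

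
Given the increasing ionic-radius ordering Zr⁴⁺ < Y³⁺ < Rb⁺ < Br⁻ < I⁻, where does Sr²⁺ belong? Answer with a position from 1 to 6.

Work out protons and electrons: Zr⁴⁺: 36 e⁻, Z=40, Y³⁺: 36 e⁻, Z=39, Sr²⁺: 36 e⁻, Z=38, Rb⁺: 36 e⁻, Z=37, Br⁻: 36 e⁻, Z=35, I⁻: 54 e⁻, Z=53. Zr⁴⁺ < Y³⁺ (isoelectronic, higher Z=40 is smaller); Y³⁺ < Sr²⁺ (isoelectronic, higher Z=39 is smaller); Sr²⁺ < Rb⁺ (isoelectronic, higher Z=38 is smaller); Rb⁺ < Br⁻ (both 36 e⁻, Z=37>35); Br⁻ < I⁻ (same group, period 4 vs 5).
Putting Sr²⁺ in gives Zr⁴⁺ < Y³⁺ < Sr²⁺ < Rb⁺ < Br⁻ < I⁻; it lands at slot 3.

3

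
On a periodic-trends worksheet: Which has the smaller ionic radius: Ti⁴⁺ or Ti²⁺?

Ti⁴⁺

These are all Ti ions. Removing more electrons (higher positive charge) pulls the remaining electrons in closer, so Ti⁴⁺ is smallest and Ti²⁺ is largest.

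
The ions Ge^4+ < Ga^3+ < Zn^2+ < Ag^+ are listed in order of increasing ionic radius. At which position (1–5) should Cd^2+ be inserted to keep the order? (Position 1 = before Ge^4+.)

4

Electron counts and nuclear charges: Ge^4+ (Z=32, 28 e⁻), Ga^3+ (Z=31, 28 e⁻), Zn^2+ (Z=30, 28 e⁻), Cd^2+ (Z=48, 46 e⁻), Ag^+ (Z=47, 46 e⁻). Ge^4+ < Ga^3+ (both 28 e⁻, Z=32>31); Ga^3+ < Zn^2+ (both 28 e⁻, Z=31>30); Zn^2+ < Cd^2+ (same group, 1 shell fewer); Cd^2+ < Ag^+ (both 46 e⁻, Z=48>47).
With Cd^2+ included the full order is Ge^4+ < Ga^3+ < Zn^2+ < Cd^2+ < Ag^+, so it takes position 4.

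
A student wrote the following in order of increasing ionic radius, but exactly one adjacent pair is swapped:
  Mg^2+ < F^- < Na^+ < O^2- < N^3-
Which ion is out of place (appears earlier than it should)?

Compare adjacent ions: Na^+ and F^- share 10 electrons; the higher nuclear charge on Na (Z=11) contracts it more, so Na^+ < F^- — yet in this increasing list F^- sits before Na^+. Nothing else is reversed, so F^- should move one place to the right.

F^-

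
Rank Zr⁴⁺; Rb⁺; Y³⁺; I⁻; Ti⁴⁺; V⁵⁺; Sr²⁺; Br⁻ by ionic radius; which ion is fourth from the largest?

First list Z and electron count for each: V⁵⁺: 18 e⁻, Z=23, Ti⁴⁺: 18 e⁻, Z=22, Zr⁴⁺: 36 e⁻, Z=40, Y³⁺: 36 e⁻, Z=39, Sr²⁺: 36 e⁻, Z=38, Rb⁺: 36 e⁻, Z=37, Br⁻: 36 e⁻, Z=35, I⁻: 54 e⁻, Z=53. V⁵⁺ < Ti⁴⁺ (isoelectronic, higher Z=23 is smaller); Ti⁴⁺ < Zr⁴⁺ (same group, 1 shell fewer); Zr⁴⁺ < Y³⁺ (both 36 e⁻, Z=40>39); Y³⁺ < Sr²⁺ (both 36 e⁻, Z=39>38); Sr²⁺ < Rb⁺ (both 36 e⁻, Z=38>37); Rb⁺ < Br⁻ (both 36 e⁻, Z=37>35); Br⁻ < I⁻ (same group, period 4 vs 5).
That gives V⁵⁺ < Ti⁴⁺ < Zr⁴⁺ < Y³⁺ < Sr²⁺ < Rb⁺ < Br⁻ < I⁻. From the largest end, number 4 is Sr²⁺.

Sr²⁺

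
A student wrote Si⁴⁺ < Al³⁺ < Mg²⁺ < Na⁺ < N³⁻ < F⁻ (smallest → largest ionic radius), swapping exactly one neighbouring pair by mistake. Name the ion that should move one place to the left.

Compare adjacent ions: they are isoelectronic (10 e⁻) and F has more protons than N (9 vs 7), making F⁻ smaller — yet in this increasing list N³⁻ sits before F⁻. Nothing else is reversed, so F⁻ should move one place to the left.

F⁻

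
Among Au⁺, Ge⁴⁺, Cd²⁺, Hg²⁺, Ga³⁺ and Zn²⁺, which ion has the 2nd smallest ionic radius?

Ga³⁺

Electron counts and nuclear charges: Ge⁴⁺ has 28 e⁻ (Z=32), Ga³⁺ has 28 e⁻ (Z=31), Zn²⁺ has 28 e⁻ (Z=30), Cd²⁺ has 46 e⁻ (Z=48), Hg²⁺ has 78 e⁻ (Z=80), Au⁺ has 78 e⁻ (Z=79). Ge⁴⁺ < Ga³⁺ (isoelectronic, higher Z=32 is smaller); Ga³⁺ < Zn²⁺ (isoelectronic, higher Z=31 is smaller); Zn²⁺ < Cd²⁺ (same group, 1 shell fewer); Cd²⁺ < Hg²⁺ (same group, 1 shell fewer); Hg²⁺ < Au⁺ (both 78 e⁻, Z=80>79).
So the order is Ge⁴⁺ < Ga³⁺ < Zn²⁺ < Cd²⁺ < Hg²⁺ < Au⁺; the 2nd-smallest ion is Ga³⁺.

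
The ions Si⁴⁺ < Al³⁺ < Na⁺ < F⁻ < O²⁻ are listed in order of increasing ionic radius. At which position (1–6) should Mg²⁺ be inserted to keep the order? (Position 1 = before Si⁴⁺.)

3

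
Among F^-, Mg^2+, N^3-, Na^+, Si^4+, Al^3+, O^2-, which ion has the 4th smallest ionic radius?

All of these have 10 electrons (isoelectronic). With the same electron cloud, the ion with the most protons pulls it in tightest. Nuclear charges: Si^4+ (Z=14), Al^3+ (Z=13), Mg^2+ (Z=12), Na^+ (Z=11), F^- (Z=9), O^2- (Z=8), N^3- (Z=7). Highest Z is smallest.
Ordering: Si^4+ < Al^3+ < Mg^2+ < Na^+ < F^- < O^2- < N^3-. The 4th smallest is Na^+.

Na^+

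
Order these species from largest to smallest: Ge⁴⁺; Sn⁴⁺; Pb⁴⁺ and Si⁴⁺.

Pb⁴⁺ > Sn⁴⁺ > Ge⁴⁺ > Si⁴⁺

All are in the same group with charge +4. Radius grows down the group as n (the outermost shell) increases.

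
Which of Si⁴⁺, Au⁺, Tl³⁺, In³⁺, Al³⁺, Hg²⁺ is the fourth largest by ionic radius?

Work out protons and electrons: Si⁴⁺: 10 e⁻, Z=14, Al³⁺: 10 e⁻, Z=13, In³⁺: 46 e⁻, Z=49, Tl³⁺: 78 e⁻, Z=81, Hg²⁺: 78 e⁻, Z=80, Au⁺: 78 e⁻, Z=79. Si⁴⁺ < Al³⁺ (both 10 e⁻, Z=14>13); Al³⁺ < In³⁺ (same group, 2 shells fewer); In³⁺ < Tl³⁺ (same group, period 5 vs 6); Tl³⁺ < Hg²⁺ (both 78 e⁻, Z=81>80); Hg²⁺ < Au⁺ (isoelectronic, higher Z=80 is smaller).
Ordering: Si⁴⁺ < Al³⁺ < In³⁺ < Tl³⁺ < Hg²⁺ < Au⁺. The fourth largest is In³⁺.

In³⁺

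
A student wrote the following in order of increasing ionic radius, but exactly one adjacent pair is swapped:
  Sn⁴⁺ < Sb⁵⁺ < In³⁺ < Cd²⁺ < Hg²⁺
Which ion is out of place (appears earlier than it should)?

Scanning neighbour by neighbour, only Sn⁴⁺/Sb⁵⁺ violates a trend: both have 46 electrons but Z(Sb)=51 > Z(Sn)=50, so Sb⁵⁺ should be the smaller of the two. That makes Sn⁴⁺ the one sitting a position early relative to where it belongs.

Sn⁴⁺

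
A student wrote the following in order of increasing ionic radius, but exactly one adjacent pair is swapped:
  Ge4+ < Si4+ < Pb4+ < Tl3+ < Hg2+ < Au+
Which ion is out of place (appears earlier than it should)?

Ge4+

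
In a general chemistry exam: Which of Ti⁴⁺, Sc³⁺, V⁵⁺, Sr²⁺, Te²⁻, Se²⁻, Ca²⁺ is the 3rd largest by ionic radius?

Sr²⁺

Work out protons and electrons: V⁵⁺ (Z=23, 18 e⁻), Ti⁴⁺ (Z=22, 18 e⁻), Sc³⁺ (Z=21, 18 e⁻), Ca²⁺ (Z=20, 18 e⁻), Sr²⁺ (Z=38, 36 e⁻), Se²⁻ (Z=34, 36 e⁻), Te²⁻ (Z=52, 54 e⁻). V⁵⁺ < Ti⁴⁺ (both 18 e⁻, Z=23>22); Ti⁴⁺ < Sc³⁺ (isoelectronic, higher Z=22 is smaller); Sc³⁺ < Ca²⁺ (both 18 e⁻, Z=21>20); Ca²⁺ < Sr²⁺ (same group, 1 shell fewer); Sr²⁺ < Se²⁻ (isoelectronic, higher Z=38 is smaller); Se²⁻ < Te²⁻ (same group, period 4 vs 5).
Full ascending order: V⁵⁺ < Ti⁴⁺ < Sc³⁺ < Ca²⁺ < Sr²⁺ < Se²⁻ < Te²⁻. Counting from the largest, position 3 is Sr²⁺.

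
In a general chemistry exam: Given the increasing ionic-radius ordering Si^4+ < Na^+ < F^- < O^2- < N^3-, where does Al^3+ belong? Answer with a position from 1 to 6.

These species are isoelectronic with 10 electrons. The only difference is the number of protons: Si^4+ (Z=14), Al^3+ (Z=13), Na^+ (Z=11), F^- (Z=9), O^2- (Z=8), N^3- (Z=7). The strongest nuclear pull (Si^4+) gives the smallest ion.
Merged order: Si^4+ < Al^3+ < Na^+ < F^- < O^2- < N^3- — Al^3+ is number 2.

2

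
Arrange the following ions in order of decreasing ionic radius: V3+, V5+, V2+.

V2+ > V3+ > V5+

These are all V ions. Removing more electrons (higher positive charge) pulls the remaining electrons in closer, so V5+ is smallest and V2+ is largest.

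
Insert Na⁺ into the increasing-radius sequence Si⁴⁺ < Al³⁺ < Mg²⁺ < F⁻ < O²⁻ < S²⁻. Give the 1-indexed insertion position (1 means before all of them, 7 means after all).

First list Z and electron count for each: Si⁴⁺: 10 e⁻, Z=14, Al³⁺: 10 e⁻, Z=13, Mg²⁺: 10 e⁻, Z=12, Na⁺: 10 e⁻, Z=11, F⁻: 10 e⁻, Z=9, O²⁻: 10 e⁻, Z=8, S²⁻: 18 e⁻, Z=16. Si⁴⁺ < Al³⁺ (both 10 e⁻, Z=14>13); Al³⁺ < Mg²⁺ (both 10 e⁻, Z=13>12); Mg²⁺ < Na⁺ (isoelectronic, higher Z=12 is smaller); Na⁺ < F⁻ (both 10 e⁻, Z=11>9); F⁻ < O²⁻ (both 10 e⁻, Z=9>8); O²⁻ < S²⁻ (same group, period 2 vs 3).
With Na⁺ included the full order is Si⁴⁺ < Al³⁺ < Mg²⁺ < Na⁺ < F⁻ < O²⁻ < S²⁻, so it takes position 4.

4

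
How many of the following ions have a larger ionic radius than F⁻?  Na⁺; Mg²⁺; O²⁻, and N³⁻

2

Isoelectronic series (10 e⁻ each). Size is set by nuclear charge: more protons means a smaller ion. Mg²⁺ (Z=12), Na⁺ (Z=11), F⁻ (Z=9), O²⁻ (Z=8), N³⁻ (Z=7).
Ordering all of them (including F⁻) by radius gives Mg²⁺ < Na⁺ < F⁻ < O²⁻ < N³⁻. That's 2.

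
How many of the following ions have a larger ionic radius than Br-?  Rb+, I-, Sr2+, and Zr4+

1

First list Z and electron count for each: Zr4+: 36 e⁻, Z=40, Sr2+: 36 e⁻, Z=38, Rb+: 36 e⁻, Z=37, Br-: 36 e⁻, Z=35, I-: 54 e⁻, Z=53. Zr4+ < Sr2+ (both 36 e⁻, Z=40>38); Sr2+ < Rb+ (isoelectronic, higher Z=38 is smaller); Rb+ < Br- (both 36 e⁻, Z=37>35); Br- < I- (same group, period 4 vs 5).
Ordering all of them (including Br-) by radius gives Zr4+ < Sr2+ < Rb+ < Br- < I-. That's 1.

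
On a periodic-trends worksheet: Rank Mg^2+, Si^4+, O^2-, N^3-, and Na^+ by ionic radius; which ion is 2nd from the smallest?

All of these have 10 electrons (isoelectronic). With the same electron cloud, the ion with the most protons pulls it in tightest. Nuclear charges: Si^4+ (Z=14), Mg^2+ (Z=12), Na^+ (Z=11), O^2- (Z=8), N^3- (Z=7). Highest Z is smallest.
That gives Si^4+ < Mg^2+ < Na^+ < O^2- < N^3-. From the smallest end, number 2 is Mg^2+.

Mg^2+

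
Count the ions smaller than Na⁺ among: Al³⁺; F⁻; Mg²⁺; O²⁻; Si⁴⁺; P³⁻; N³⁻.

3

Si⁴⁺ has 10 e⁻ (Z=14), Al³⁺ has 10 e⁻ (Z=13), Mg²⁺ has 10 e⁻ (Z=12), Na⁺ has 10 e⁻ (Z=11), F⁻ has 10 e⁻ (Z=9), O²⁻ has 10 e⁻ (Z=8), N³⁻ has 10 e⁻ (Z=7), P³⁻ has 18 e⁻ (Z=15). Si⁴⁺ < Al³⁺ (isoelectronic, higher Z=14 is smaller); Al³⁺ < Mg²⁺ (both 10 e⁻, Z=13>12); Mg²⁺ < Na⁺ (both 10 e⁻, Z=12>11); Na⁺ < F⁻ (both 10 e⁻, Z=11>9); F⁻ < O²⁻ (isoelectronic, higher Z=9 is smaller); O²⁻ < N³⁻ (both 10 e⁻, Z=8>7); N³⁻ < P³⁻ (same group, 1 shell fewer).
Placing each against Na⁺: smaller — Si⁴⁺, Al³⁺, Mg²⁺; larger — F⁻, O²⁻, N³⁻, P³⁻. Count: 3.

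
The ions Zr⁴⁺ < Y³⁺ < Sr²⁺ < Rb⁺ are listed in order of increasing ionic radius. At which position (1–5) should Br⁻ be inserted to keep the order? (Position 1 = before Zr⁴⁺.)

Each ion has 36 electrons. The ranking follows nuclear charge in reverse — greater Z gives a smaller radius. Zr⁴⁺ (Z=40), Y³⁺ (Z=39), Sr²⁺ (Z=38), Rb⁺ (Z=37), Br⁻ (Z=35).
Putting Br⁻ in gives Zr⁴⁺ < Y³⁺ < Sr²⁺ < Rb⁺ < Br⁻; it lands at slot 5.

5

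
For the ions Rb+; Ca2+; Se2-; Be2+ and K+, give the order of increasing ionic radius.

Be2+ < Ca2+ < K+ < Rb+ < Se2-

Be2+ has 2 e⁻ (Z=4), Ca2+ has 18 e⁻ (Z=20), K+ has 18 e⁻ (Z=19), Rb+ has 36 e⁻ (Z=37), Se2- has 36 e⁻ (Z=34). Be2+ < Ca2+ (same group, 2 shells fewer); Ca2+ < K+ (both 18 e⁻, Z=20>19); K+ < Rb+ (same group, period 4 vs 5); Rb+ < Se2- (both 36 e⁻, Z=37>34).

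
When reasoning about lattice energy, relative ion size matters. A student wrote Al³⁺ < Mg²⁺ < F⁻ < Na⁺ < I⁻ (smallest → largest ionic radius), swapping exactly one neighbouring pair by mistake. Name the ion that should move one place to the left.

Scanning neighbour by neighbour, only F⁻/Na⁺ violates a trend: Na⁺ and F⁻ share 10 electrons; the higher nuclear charge on Na (Z=11) contracts it more, so Na⁺ < F⁻. That makes Na⁺ the one sitting a position late relative to where it belongs.

Na⁺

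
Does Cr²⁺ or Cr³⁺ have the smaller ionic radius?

Cr³⁺

These are all Cr ions. Removing more electrons (higher positive charge) pulls the remaining electrons in closer, so Cr³⁺ is smallest and Cr²⁺ is largest.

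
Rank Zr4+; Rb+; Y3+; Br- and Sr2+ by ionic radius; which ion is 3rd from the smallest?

Each ion has 36 electrons. The ranking follows nuclear charge in reverse — greater Z gives a smaller radius. Zr4+ (Z=40), Y3+ (Z=39), Sr2+ (Z=38), Rb+ (Z=37), Br- (Z=35).
Full ascending order: Zr4+ < Y3+ < Sr2+ < Rb+ < Br-. Counting from the smallest, position 3 is Sr2+.

Sr2+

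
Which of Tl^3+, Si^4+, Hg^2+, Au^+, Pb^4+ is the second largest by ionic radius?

First list Z and electron count for each: Si^4+: 10 e⁻, Z=14, Pb^4+: 78 e⁻, Z=82, Tl^3+: 78 e⁻, Z=81, Hg^2+: 78 e⁻, Z=80, Au^+: 78 e⁻, Z=79. Si^4+ < Pb^4+ (same group, 3 shells fewer); Pb^4+ < Tl^3+ (both 78 e⁻, Z=82>81); Tl^3+ < Hg^2+ (isoelectronic, higher Z=81 is smaller); Hg^2+ < Au^+ (isoelectronic, higher Z=80 is smaller).
Full ascending order: Si^4+ < Pb^4+ < Tl^3+ < Hg^2+ < Au^+. Counting from the largest, position 2 is Hg^2+.

Hg^2+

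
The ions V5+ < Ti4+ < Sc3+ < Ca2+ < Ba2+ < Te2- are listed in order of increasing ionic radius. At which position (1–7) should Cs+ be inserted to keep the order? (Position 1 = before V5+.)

V5+ has 18 e⁻ (Z=23), Ti4+ has 18 e⁻ (Z=22), Sc3+ has 18 e⁻ (Z=21), Ca2+ has 18 e⁻ (Z=20), Ba2+ has 54 e⁻ (Z=56), Cs+ has 54 e⁻ (Z=55), Te2- has 54 e⁻ (Z=52). V5+ < Ti4+ (isoelectronic, higher Z=23 is smaller); Ti4+ < Sc3+ (both 18 e⁻, Z=22>21); Sc3+ < Ca2+ (both 18 e⁻, Z=21>20); Ca2+ < Ba2+ (same group, period 4 vs 6); Ba2+ < Cs+ (both 54 e⁻, Z=56>55); Cs+ < Te2- (both 54 e⁻, Z=55>52).
Putting Cs+ in gives V5+ < Ti4+ < Sc3+ < Ca2+ < Ba2+ < Cs+ < Te2-; it lands at slot 6.

6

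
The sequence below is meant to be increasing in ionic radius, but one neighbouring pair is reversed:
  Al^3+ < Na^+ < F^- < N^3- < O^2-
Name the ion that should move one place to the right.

N^3-

Compare adjacent ions: both have 10 electrons but Z(O)=8 > Z(N)=7, so O^2- should be the smaller of the two — yet in this increasing list N^3- sits before O^2-. Nothing else is reversed, so N^3- should move one place to the right.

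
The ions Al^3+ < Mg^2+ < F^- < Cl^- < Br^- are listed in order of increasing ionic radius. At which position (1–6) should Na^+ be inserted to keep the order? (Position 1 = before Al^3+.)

Work out protons and electrons: Al^3+ (Z=13, 10 e⁻), Mg^2+ (Z=12, 10 e⁻), Na^+ (Z=11, 10 e⁻), F^- (Z=9, 10 e⁻), Cl^- (Z=17, 18 e⁻), Br^- (Z=35, 36 e⁻). Al^3+ < Mg^2+ (both 10 e⁻, Z=13>12); Mg^2+ < Na^+ (both 10 e⁻, Z=12>11); Na^+ < F^- (both 10 e⁻, Z=11>9); F^- < Cl^- (same group, 1 shell fewer); Cl^- < Br^- (same group, 1 shell fewer).
Putting Na^+ in gives Al^3+ < Mg^2+ < Na^+ < F^- < Cl^- < Br^-; it lands at slot 3.

3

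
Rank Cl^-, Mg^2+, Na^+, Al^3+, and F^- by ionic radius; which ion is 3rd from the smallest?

Tabulating Z and e⁻: Al^3+ has 10 e⁻ (Z=13), Mg^2+ has 10 e⁻ (Z=12), Na^+ has 10 e⁻ (Z=11), F^- has 10 e⁻ (Z=9), Cl^- has 18 e⁻ (Z=17). Al^3+ < Mg^2+ (both 10 e⁻, Z=13>12); Mg^2+ < Na^+ (isoelectronic, higher Z=12 is smaller); Na^+ < F^- (both 10 e⁻, Z=11>9); F^- < Cl^- (same group, 1 shell fewer).
So the order is Al^3+ < Mg^2+ < Na^+ < F^- < Cl^-; the 3rd-smallest ion is Na^+.

Na^+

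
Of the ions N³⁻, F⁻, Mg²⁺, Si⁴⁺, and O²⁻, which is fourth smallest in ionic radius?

These species are isoelectronic with 10 electrons. The only difference is the number of protons: Si⁴⁺ (Z=14), Mg²⁺ (Z=12), F⁻ (Z=9), O²⁻ (Z=8), N³⁻ (Z=7). The strongest nuclear pull (Si⁴⁺) gives the smallest ion.
So the order is Si⁴⁺ < Mg²⁺ < F⁻ < O²⁻ < N³⁻; the 4th-smallest ion is O²⁻.

O²⁻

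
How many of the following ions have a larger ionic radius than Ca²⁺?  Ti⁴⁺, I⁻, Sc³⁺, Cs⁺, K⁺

3

Ti⁴⁺ has 18 e⁻ (Z=22), Sc³⁺ has 18 e⁻ (Z=21), Ca²⁺ has 18 e⁻ (Z=20), K⁺ has 18 e⁻ (Z=19), Cs⁺ has 54 e⁻ (Z=55), I⁻ has 54 e⁻ (Z=53). Ti⁴⁺ < Sc³⁺ (both 18 e⁻, Z=22>21); Sc³⁺ < Ca²⁺ (isoelectronic, higher Z=21 is smaller); Ca²⁺ < K⁺ (isoelectronic, higher Z=20 is smaller); K⁺ < Cs⁺ (same group, period 4 vs 6); Cs⁺ < I⁻ (isoelectronic, higher Z=55 is smaller).
Relative to Ca²⁺, the ions that are larger are K⁺, Cs⁺, I⁻. That's 3.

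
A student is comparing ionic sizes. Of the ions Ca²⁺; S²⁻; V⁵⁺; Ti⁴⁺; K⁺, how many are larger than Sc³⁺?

3

These species are isoelectronic with 18 electrons. The only difference is the number of protons: V⁵⁺ (Z=23), Ti⁴⁺ (Z=22), Sc³⁺ (Z=21), Ca²⁺ (Z=20), K⁺ (Z=19), S²⁻ (Z=16). The strongest nuclear pull (V⁵⁺) gives the smallest ion.
Overall: V⁵⁺ < Ti⁴⁺ < Sc³⁺ < Ca²⁺ < K⁺ < S²⁻. Sc³⁺ has 2 below it and 3 above. Count: 3.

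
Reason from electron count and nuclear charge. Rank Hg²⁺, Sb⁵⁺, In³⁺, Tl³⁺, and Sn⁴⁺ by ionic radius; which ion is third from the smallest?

In³⁺

Electron counts and nuclear charges: Sb⁵⁺: 46 e⁻, Z=51, Sn⁴⁺: 46 e⁻, Z=50, In³⁺: 46 e⁻, Z=49, Tl³⁺: 78 e⁻, Z=81, Hg²⁺: 78 e⁻, Z=80. Sb⁵⁺ < Sn⁴⁺ (isoelectronic, higher Z=51 is smaller); Sn⁴⁺ < In³⁺ (both 46 e⁻, Z=50>49); In³⁺ < Tl³⁺ (same group, period 5 vs 6); Tl³⁺ < Hg²⁺ (both 78 e⁻, Z=81>80).
So the order is Sb⁵⁺ < Sn⁴⁺ < In³⁺ < Tl³⁺ < Hg²⁺; the 3rd-smallest ion is In³⁺.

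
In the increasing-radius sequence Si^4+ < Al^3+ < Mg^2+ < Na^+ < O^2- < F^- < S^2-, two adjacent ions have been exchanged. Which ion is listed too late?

Check each adjacent pair. O^2- and F^- are reversed: F^- and O^2- share 10 electrons; the higher nuclear charge on F (Z=9) contracts it more, so F^- < O^2-. No other neighbouring pair contradicts the periodic trends, so F^- is the ion listed too late.

F^-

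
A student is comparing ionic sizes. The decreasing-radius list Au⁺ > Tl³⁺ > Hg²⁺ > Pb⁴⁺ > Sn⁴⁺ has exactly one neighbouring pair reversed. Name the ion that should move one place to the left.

Check each adjacent pair. Tl³⁺ and Hg²⁺ are reversed: Tl³⁺ and Hg²⁺ share 78 electrons; the higher nuclear charge on Tl (Z=81) contracts it more, so Tl³⁺ < Hg²⁺. No other neighbouring pair contradicts the periodic trends, so Hg²⁺ is the ion listed too late.

Hg²⁺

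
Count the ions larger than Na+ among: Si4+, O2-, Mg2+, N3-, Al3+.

2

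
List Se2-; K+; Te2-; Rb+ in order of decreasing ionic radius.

Te2- > Se2- > Rb+ > K+

Work out protons and electrons: K+ has 18 e⁻ (Z=19), Rb+ has 36 e⁻ (Z=37), Se2- has 36 e⁻ (Z=34), Te2- has 54 e⁻ (Z=52). K+ < Rb+ (same group, 1 shell fewer); Rb+ < Se2- (both 36 e⁻, Z=37>34); Se2- < Te2- (same group, 1 shell fewer).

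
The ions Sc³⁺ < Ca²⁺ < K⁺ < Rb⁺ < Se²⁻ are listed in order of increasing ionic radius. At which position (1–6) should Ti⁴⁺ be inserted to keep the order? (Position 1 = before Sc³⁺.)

Work out protons and electrons: Ti⁴⁺: 18 e⁻, Z=22, Sc³⁺: 18 e⁻, Z=21, Ca²⁺: 18 e⁻, Z=20, K⁺: 18 e⁻, Z=19, Rb⁺: 36 e⁻, Z=37, Se²⁻: 36 e⁻, Z=34. Ti⁴⁺ < Sc³⁺ (both 18 e⁻, Z=22>21); Sc³⁺ < Ca²⁺ (isoelectronic, higher Z=21 is smaller); Ca²⁺ < K⁺ (isoelectronic, higher Z=20 is smaller); K⁺ < Rb⁺ (same group, period 4 vs 5); Rb⁺ < Se²⁻ (both 36 e⁻, Z=37>34).
With Ti⁴⁺ included the full order is Ti⁴⁺ < Sc³⁺ < Ca²⁺ < K⁺ < Rb⁺ < Se²⁻, so it takes position 1.

1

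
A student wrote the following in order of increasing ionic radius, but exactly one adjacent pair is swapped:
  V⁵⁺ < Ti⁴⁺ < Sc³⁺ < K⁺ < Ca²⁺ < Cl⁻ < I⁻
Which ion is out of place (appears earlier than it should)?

Scanning neighbour by neighbour, only K⁺/Ca²⁺ violates a trend: both have 18 electrons but Z(Ca)=20 > Z(K)=19, so Ca²⁺ should be the smaller of the two. That makes K⁺ the one sitting a position early relative to where it belongs.

K⁺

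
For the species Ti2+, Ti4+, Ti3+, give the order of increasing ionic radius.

Ti4+ < Ti3+ < Ti2+

For a single element, ionic radius drops as positive charge rises — Ti4+ < Ti2+.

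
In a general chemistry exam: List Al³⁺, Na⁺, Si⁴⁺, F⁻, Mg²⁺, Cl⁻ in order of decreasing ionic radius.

Cl⁻ > F⁻ > Na⁺ > Mg²⁺ > Al³⁺ > Si⁴⁺

First list Z and electron count for each: Si⁴⁺: 10 e⁻, Z=14, Al³⁺: 10 e⁻, Z=13, Mg²⁺: 10 e⁻, Z=12, Na⁺: 10 e⁻, Z=11, F⁻: 10 e⁻, Z=9, Cl⁻: 18 e⁻, Z=17. Si⁴⁺ < Al³⁺ (both 10 e⁻, Z=14>13); Al³⁺ < Mg²⁺ (both 10 e⁻, Z=13>12); Mg²⁺ < Na⁺ (both 10 e⁻, Z=12>11); Na⁺ < F⁻ (isoelectronic, higher Z=11 is smaller); F⁻ < Cl⁻ (same group, 1 shell fewer).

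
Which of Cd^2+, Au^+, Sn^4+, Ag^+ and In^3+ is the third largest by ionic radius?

First list Z and electron count for each: Sn^4+ has 46 e⁻ (Z=50), In^3+ has 46 e⁻ (Z=49), Cd^2+ has 46 e⁻ (Z=48), Ag^+ has 46 e⁻ (Z=47), Au^+ has 78 e⁻ (Z=79). Sn^4+ < In^3+ (isoelectronic, higher Z=50 is smaller); In^3+ < Cd^2+ (isoelectronic, higher Z=49 is smaller); Cd^2+ < Ag^+ (isoelectronic, higher Z=48 is smaller); Ag^+ < Au^+ (same group, 1 shell fewer).
Ordering: Sn^4+ < In^3+ < Cd^2+ < Ag^+ < Au^+. The third largest is Cd^2+.

Cd^2+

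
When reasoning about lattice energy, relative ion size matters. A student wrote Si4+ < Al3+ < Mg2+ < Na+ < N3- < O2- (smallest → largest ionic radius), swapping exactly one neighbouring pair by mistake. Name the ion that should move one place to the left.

Compare adjacent ions: O2- and N3- share 10 electrons; the higher nuclear charge on O (Z=8) contracts it more, so O2- < N3- — yet in this increasing list N3- sits before O2-. Nothing else is reversed, so O2- should move one place to the left.

O2-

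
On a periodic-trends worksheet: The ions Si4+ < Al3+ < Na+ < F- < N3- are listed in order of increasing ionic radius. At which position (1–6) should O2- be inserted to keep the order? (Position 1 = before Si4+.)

These species are isoelectronic with 10 electrons. The only difference is the number of protons: Si4+ (Z=14), Al3+ (Z=13), Na+ (Z=11), F- (Z=9), O2- (Z=8), N3- (Z=7). The strongest nuclear pull (Si4+) gives the smallest ion.
Putting O2- in gives Si4+ < Al3+ < Na+ < F- < O2- < N3-; it lands at slot 5.

5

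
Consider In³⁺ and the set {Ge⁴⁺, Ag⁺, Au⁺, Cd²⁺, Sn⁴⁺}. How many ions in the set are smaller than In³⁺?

2

Tabulating Z and e⁻: Ge⁴⁺ (Z=32, 28 e⁻), Sn⁴⁺ (Z=50, 46 e⁻), In³⁺ (Z=49, 46 e⁻), Cd²⁺ (Z=48, 46 e⁻), Ag⁺ (Z=47, 46 e⁻), Au⁺ (Z=79, 78 e⁻). Ge⁴⁺ < Sn⁴⁺ (same group, period 4 vs 5); Sn⁴⁺ < In³⁺ (both 46 e⁻, Z=50>49); In³⁺ < Cd²⁺ (isoelectronic, higher Z=49 is smaller); Cd²⁺ < Ag⁺ (both 46 e⁻, Z=48>47); Ag⁺ < Au⁺ (same group, 1 shell fewer).
Relative to In³⁺, the ions that are smaller are Ge⁴⁺, Sn⁴⁺. Count: 2.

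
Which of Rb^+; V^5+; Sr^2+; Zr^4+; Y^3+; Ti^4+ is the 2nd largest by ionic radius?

Work out protons and electrons: V^5+: 18 e⁻, Z=23, Ti^4+: 18 e⁻, Z=22, Zr^4+: 36 e⁻, Z=40, Y^3+: 36 e⁻, Z=39, Sr^2+: 36 e⁻, Z=38, Rb^+: 36 e⁻, Z=37. V^5+ < Ti^4+ (both 18 e⁻, Z=23>22); Ti^4+ < Zr^4+ (same group, period 4 vs 5); Zr^4+ < Y^3+ (isoelectronic, higher Z=40 is smaller); Y^3+ < Sr^2+ (isoelectronic, higher Z=39 is smaller); Sr^2+ < Rb^+ (isoelectronic, higher Z=38 is smaller).
So the order is V^5+ < Ti^4+ < Zr^4+ < Y^3+ < Sr^2+ < Rb^+; the 2nd-largest ion is Sr^2+.

Sr^2+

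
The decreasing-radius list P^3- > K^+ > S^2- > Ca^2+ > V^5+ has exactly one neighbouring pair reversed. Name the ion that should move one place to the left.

S^2-

Scanning neighbour by neighbour, only K^+/S^2- violates a trend: K^+ and S^2- share 18 electrons; the higher nuclear charge on K (Z=19) contracts it more, so K^+ < S^2-. That makes S^2- the one sitting a position late relative to where it belongs.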